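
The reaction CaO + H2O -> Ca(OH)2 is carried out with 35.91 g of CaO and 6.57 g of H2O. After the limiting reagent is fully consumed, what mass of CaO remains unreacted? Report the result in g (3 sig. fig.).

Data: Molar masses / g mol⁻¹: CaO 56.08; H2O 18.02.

n(CaO) = 35.91 / 56.08 = 0.6403 mol
n(H2O) = 6.570 / 18.02 = 0.3646 mol
n/ν → CaO: 0.6403, H2O: 0.3646; H2O is limiting.
CaO consumed = (1/1) × 0.3646 = 0.3646 mol
CaO remaining = 0.6403 − 0.3646 = 0.2757 mol
mass = 0.2757 × 56.08 = 15.46 g

15.5 g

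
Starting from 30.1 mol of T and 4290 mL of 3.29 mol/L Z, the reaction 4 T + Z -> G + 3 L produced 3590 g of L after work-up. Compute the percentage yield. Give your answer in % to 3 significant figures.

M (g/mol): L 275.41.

n(T) = 30.10 mol
n(Z) = 3.29 × 4290/1000 = 14.11 mol
n/ν for T = 30.10/4 = 7.525
n/ν for Z = 14.11/1 = 14.11
Smallest n/ν is T → limiting reagent.
theoretical n(L) = (3/4) × 30.10 = 22.58 mol → 6219 g
% yield = 3590 / 6219 × 100 = 57.73 %

57.7 %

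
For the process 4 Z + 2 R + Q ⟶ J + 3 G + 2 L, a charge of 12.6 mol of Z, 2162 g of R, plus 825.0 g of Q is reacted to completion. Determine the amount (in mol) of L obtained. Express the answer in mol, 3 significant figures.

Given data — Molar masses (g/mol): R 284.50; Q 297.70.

n(Z) = 12.60 mol
n(R) = 2162 / 284.50 = 7.599 mol
n(Q) = 825.0 / 297.70 = 2.771 mol
n/ν → Z: 3.150, R: 3.800, Q: 2.771; Q is limiting.
n(L) = (2/1) × 2.771 = 5.542 mol

5.54 mol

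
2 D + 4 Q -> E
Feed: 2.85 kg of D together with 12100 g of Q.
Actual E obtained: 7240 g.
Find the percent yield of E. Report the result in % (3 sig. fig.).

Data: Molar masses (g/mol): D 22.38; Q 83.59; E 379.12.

52.8 %

n(D) = 2.850×1000 / 22.38 = 127.3 mol
n(Q) = 12100 / 83.59 = 144.8 mol
n/ν → D: 63.65, Q: 36.20; Q is limiting.
theoretical n(E) = (1/4) × 144.8 = 36.20 mol → 13720 g
% yield = 7240 / 13720 × 100 = 52.77 %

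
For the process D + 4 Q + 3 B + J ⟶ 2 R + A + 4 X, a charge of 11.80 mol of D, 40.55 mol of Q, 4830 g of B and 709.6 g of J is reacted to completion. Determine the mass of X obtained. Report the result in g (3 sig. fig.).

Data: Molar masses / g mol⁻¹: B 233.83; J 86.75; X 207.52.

5720 g

n(D) = 11.80 mol
n(Q) = 40.55 mol
n(B) = 4830 / 233.83 = 20.66 mol
n(J) = 709.6 / 86.75 = 8.180 mol
n/ν for D = 11.80/1 = 11.80
n/ν for Q = 40.55/4 = 10.14
n/ν for B = 20.66/3 = 6.887
n/ν for J = 8.180/1 = 8.180
Smallest n/ν is B → limiting reagent.
n(X) = (4/3) × 20.66 = 27.55 mol
mass = 27.55 × 207.52 = 5717 g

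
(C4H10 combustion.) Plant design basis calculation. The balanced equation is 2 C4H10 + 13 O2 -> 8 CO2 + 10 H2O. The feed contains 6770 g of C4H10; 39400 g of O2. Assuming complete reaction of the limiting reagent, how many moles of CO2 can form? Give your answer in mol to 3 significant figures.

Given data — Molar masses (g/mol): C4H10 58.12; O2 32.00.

466 mol

n(C4H10) = 6770 / 58.12 = 116.5 mol
n(O2) = 39400 / 32.00 = 1231 mol
n/ν for C4H10 = 116.5/2 = 58.25
n/ν for O2 = 1231/13 = 94.69
Smallest n/ν is C4H10 → limiting reagent.
n(CO2) = (8/2) × 116.5 = 466.0 mol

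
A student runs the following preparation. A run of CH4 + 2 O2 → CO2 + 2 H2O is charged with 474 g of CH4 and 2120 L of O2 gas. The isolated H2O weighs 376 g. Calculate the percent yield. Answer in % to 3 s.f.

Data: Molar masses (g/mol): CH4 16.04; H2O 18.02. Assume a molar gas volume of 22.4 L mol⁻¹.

35.3 %

n(CH4) = 474.0 / 16.04 = 29.55 mol
n(O2) = 2120 / 22.4 = 94.64 mol
n/ν for CH4 = 29.55/1 = 29.55
n/ν for O2 = 94.64/2 = 47.32
Smallest n/ν is CH4 → limiting reagent.
theoretical n(H2O) = (2/1) × 29.55 = 59.10 mol → 1065 g
% yield = 376 / 1065 × 100 = 35.31 %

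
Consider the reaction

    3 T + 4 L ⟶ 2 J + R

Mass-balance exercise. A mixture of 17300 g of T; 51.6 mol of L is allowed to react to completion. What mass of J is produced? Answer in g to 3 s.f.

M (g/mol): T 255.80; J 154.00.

n(T) = 17300 / 255.80 = 67.63 mol
n(L) = 51.60 mol
n/ν → T: 22.54, L: 12.90; L is limiting.
n(J) = (2/4) × 51.60 = 25.80 mol
mass = 25.80 × 154.00 = 3973 g

3970 g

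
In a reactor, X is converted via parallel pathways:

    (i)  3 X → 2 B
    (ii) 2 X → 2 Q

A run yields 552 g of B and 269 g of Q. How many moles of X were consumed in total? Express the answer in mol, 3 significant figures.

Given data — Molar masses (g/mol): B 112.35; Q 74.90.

11.0 mol

n(B) = 552 / 112.35 = 4.913 mol
n(Q) = 269 / 74.90 = 3.591 mol
n(X) via (i) = (3/2)×4.913 = 7.370 mol
n(X) via (ii) = (2/2)×3.591 = 3.591 mol
total n(X) = 7.370 + 3.591 = 10.96 mol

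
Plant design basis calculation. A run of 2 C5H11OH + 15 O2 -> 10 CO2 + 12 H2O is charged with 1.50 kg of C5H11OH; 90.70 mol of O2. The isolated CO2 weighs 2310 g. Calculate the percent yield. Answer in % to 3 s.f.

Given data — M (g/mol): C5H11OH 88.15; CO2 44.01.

n(C5H11OH) = 1.500×1000 / 88.15 = 17.02 mol
n(O2) = 90.70 mol
n/ν for C5H11OH = 17.02/2 = 8.510
n/ν for O2 = 90.70/15 = 6.047
Smallest n/ν is O2 → limiting reagent.
theoretical n(CO2) = (10/15) × 90.70 = 60.47 mol → 2661 g
% yield = 2310 / 2661 × 100 = 86.81 %

86.8 %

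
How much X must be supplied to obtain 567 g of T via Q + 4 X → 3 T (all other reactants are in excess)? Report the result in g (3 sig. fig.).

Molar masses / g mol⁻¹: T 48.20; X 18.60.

n(T) = 567 / 48.20 = 11.76 mol
n(X) = (4/3) × 11.76 = 15.68 mol
mass = 15.68 × 18.60 = 291.6 g

292 g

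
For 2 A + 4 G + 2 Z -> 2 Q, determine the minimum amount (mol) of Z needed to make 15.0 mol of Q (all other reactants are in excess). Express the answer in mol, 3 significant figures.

15.0 mol

n(Q) = 15.00 mol
n(Z) = (2/2) × 15.00 = 15.00 mol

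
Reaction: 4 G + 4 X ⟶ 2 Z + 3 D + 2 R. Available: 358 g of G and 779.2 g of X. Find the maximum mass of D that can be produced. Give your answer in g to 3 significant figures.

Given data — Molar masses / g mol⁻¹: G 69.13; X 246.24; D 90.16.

n(G) = 358.0 / 69.13 = 5.179 mol
n(X) = 779.2 / 246.24 = 3.164 mol
n/ν for G = 5.179/4 = 1.295
n/ν for X = 3.164/4 = 0.7910
Smallest n/ν is X → limiting reagent.
n(D) = (3/4) × 3.164 = 2.373 mol
mass = 2.373 × 90.16 = 213.9 g

214 g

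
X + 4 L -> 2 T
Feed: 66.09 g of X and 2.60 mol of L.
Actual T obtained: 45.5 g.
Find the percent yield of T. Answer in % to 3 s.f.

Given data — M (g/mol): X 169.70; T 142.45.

n(X) = 66.09 / 169.70 = 0.3895 mol
n(L) = 2.600 mol
n/ν → X: 0.3895, L: 0.6500; X is limiting.
theoretical n(T) = (2/1) × 0.3895 = 0.7790 mol → 111.0 g
% yield = 45.5 / 111.0 × 100 = 40.99 %

41.0 %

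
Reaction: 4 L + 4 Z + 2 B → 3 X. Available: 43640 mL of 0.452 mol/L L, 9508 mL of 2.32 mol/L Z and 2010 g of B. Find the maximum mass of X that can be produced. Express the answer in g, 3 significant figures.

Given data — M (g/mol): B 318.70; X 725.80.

6870 g

n(L) = 0.452 × 43640/1000 = 19.73 mol
n(Z) = 2.32 × 9508/1000 = 22.06 mol
n(B) = 2010 / 318.70 = 6.307 mol
n/ν for L = 19.73/4 = 4.933
n/ν for Z = 22.06/4 = 5.515
n/ν for B = 6.307/2 = 3.154
Smallest n/ν is B → limiting reagent.
n(X) = (3/2) × 6.307 = 9.461 mol
mass = 9.461 × 725.80 = 6867 g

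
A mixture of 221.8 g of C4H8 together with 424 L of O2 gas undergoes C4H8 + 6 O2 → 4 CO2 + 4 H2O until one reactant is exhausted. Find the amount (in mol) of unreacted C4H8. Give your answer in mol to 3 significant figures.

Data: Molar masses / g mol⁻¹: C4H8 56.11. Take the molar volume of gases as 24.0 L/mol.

n(C4H8) = 221.8 / 56.11 = 3.953 mol
n(O2) = 424.0 / 24.0 = 17.67 mol
n/ν for C4H8 = 3.953/1 = 3.953
n/ν for O2 = 17.67/6 = 2.945
Smallest n/ν is O2 → limiting reagent.
C4H8 consumed = (1/6) × 17.67 = 2.945 mol
C4H8 remaining = 3.953 − 2.945 = 1.008 mol

1.01 mol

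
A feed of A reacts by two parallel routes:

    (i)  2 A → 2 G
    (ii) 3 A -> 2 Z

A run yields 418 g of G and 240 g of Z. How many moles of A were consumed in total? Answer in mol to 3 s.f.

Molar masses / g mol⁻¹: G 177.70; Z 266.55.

3.70 mol

n(G) = 418 / 177.70 = 2.352 mol
n(Z) = 240 / 266.55 = 0.9004 mol
n(A) via (i) = (2/2)×2.352 = 2.352 mol
n(A) via (ii) = (3/2)×0.9004 = 1.351 mol
total n(A) = 2.352 + 1.351 = 3.703 mol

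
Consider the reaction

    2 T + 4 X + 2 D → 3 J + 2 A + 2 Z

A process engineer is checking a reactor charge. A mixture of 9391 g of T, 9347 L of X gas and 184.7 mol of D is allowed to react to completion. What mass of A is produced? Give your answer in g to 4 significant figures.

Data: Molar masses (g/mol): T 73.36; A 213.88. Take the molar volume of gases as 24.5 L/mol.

27380 g

n(T) = 9391 / 73.36 = 128.0 mol
n(X) = 9347 / 24.5 = 381.5 mol
n(D) = 184.7 mol
n/ν → T: 64.00, X: 95.38, D: 92.35; T is limiting.
n(A) = (2/2) × 128.0 = 128.0 mol
mass = 128.0 × 213.88 = 27380 g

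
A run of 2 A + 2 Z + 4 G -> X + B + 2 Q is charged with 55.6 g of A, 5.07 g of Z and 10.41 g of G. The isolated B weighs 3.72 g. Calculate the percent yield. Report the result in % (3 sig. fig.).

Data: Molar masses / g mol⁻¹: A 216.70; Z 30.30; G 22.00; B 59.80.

74.4 %

n(A) = 55.60 / 216.70 = 0.2566 mol
n(Z) = 5.070 / 30.30 = 0.1673 mol
n(G) = 10.41 / 22.00 = 0.4732 mol
n/ν for A = 0.2566/2 = 0.1283
n/ν for Z = 0.1673/2 = 0.08365
n/ν for G = 0.4732/4 = 0.1183
Smallest n/ν is Z → limiting reagent.
theoretical n(B) = (1/2) × 0.1673 = 0.08365 mol → 5.002 g
% yield = 3.72 / 5.002 × 100 = 74.37 %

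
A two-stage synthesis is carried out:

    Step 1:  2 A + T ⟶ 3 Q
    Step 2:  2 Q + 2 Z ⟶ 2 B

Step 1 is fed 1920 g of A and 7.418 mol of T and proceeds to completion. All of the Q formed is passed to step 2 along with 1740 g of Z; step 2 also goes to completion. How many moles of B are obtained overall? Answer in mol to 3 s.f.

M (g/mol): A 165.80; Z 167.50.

10.4 mol

Step 1:
n(A) = 1920 / 165.80 = 11.58 mol
n(T) = 7.418 mol
n/ν for A = 11.58/2 = 5.790
n/ν for T = 7.418/1 = 7.418
Smallest n/ν is A → limiting reagent.
n(Q) produced = (3/2) × 11.58 = 17.37 mol
Step 2:
n(Q) available = 17.37 mol
n(Z) = 1740 / 167.50 = 10.39 mol
n/ν for Q = 17.37/2 = 8.685
n/ν for Z = 10.39/2 = 5.195
Smallest n/ν is Z → limiting reagent.
n(B) = (2/2) × 10.39 = 10.39 mol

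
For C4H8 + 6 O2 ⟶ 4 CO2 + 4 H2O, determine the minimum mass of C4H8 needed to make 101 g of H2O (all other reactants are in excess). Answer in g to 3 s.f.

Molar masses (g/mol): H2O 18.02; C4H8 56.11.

78.6 g

n(H2O) = 101 / 18.02 = 5.605 mol
n(C4H8) = (1/4) × 5.605 = 1.401 mol
mass = 1.401 × 56.11 = 78.61 g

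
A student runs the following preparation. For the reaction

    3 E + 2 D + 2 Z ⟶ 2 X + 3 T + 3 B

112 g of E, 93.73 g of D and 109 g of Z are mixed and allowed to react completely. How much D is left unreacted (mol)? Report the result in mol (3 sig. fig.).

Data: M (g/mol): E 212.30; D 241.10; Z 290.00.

0.0371 mol

n(E) = 112.0 / 212.30 = 0.5276 mol
n(D) = 93.73 / 241.10 = 0.3888 mol
n(Z) = 109.0 / 290.00 = 0.3759 mol
n/ν for E = 0.5276/3 = 0.1759
n/ν for D = 0.3888/2 = 0.1944
n/ν for Z = 0.3759/2 = 0.1880
Smallest n/ν is E → limiting reagent.
D consumed = (2/3) × 0.5276 = 0.3517 mol
D remaining = 0.3888 − 0.3517 = 0.03710 mol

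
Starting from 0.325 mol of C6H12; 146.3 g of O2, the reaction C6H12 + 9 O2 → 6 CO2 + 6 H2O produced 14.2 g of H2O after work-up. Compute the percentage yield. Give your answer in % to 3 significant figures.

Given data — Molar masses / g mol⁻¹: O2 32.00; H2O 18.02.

n(C6H12) = 0.3250 mol
n(O2) = 146.3 / 32.00 = 4.572 mol
n/ν for C6H12 = 0.3250/1 = 0.3250
n/ν for O2 = 4.572/9 = 0.5080
Smallest n/ν is C6H12 → limiting reagent.
theoretical n(H2O) = (6/1) × 0.3250 = 1.950 mol → 35.14 g
% yield = 14.2 / 35.14 × 100 = 40.41 %

40.4 %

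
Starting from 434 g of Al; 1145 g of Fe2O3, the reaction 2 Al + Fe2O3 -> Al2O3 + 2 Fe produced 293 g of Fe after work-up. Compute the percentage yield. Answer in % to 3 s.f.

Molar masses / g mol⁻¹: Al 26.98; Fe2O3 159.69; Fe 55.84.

36.6 %

n(Al) = 434.0 / 26.98 = 16.09 mol
n(Fe2O3) = 1145 / 159.69 = 7.170 mol
n/ν for Al = 16.09/2 = 8.045
n/ν for Fe2O3 = 7.170/1 = 7.170
Smallest n/ν is Fe2O3 → limiting reagent.
theoretical n(Fe) = (2/1) × 7.170 = 14.34 mol → 800.7 g
% yield = 293 / 800.7 × 100 = 36.59 %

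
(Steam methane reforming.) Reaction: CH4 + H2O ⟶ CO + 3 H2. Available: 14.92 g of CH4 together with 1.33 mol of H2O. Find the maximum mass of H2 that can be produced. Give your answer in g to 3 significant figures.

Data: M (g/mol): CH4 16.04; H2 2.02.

5.64 g

n(CH4) = 14.92 / 16.04 = 0.9302 mol
n(H2O) = 1.330 mol
n/ν for CH4 = 0.9302/1 = 0.9302
n/ν for H2O = 1.330/1 = 1.330
Smallest n/ν is CH4 → limiting reagent.
n(H2) = (3/1) × 0.9302 = 2.791 mol
mass = 2.791 × 2.02 = 5.638 g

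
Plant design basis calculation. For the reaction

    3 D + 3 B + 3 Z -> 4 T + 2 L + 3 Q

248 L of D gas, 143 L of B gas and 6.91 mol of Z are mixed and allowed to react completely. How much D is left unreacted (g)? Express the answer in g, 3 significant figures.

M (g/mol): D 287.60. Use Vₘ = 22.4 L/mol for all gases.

1350 g

n(D) = 248.0 / 22.4 = 11.07 mol
n(B) = 143.0 / 22.4 = 6.384 mol
n(Z) = 6.910 mol
n/ν → D: 3.690, B: 2.128, Z: 2.303; B is limiting.
D consumed = (3/3) × 6.384 = 6.384 mol
D remaining = 11.07 − 6.384 = 4.686 mol
mass = 4.686 × 287.60 = 1348 g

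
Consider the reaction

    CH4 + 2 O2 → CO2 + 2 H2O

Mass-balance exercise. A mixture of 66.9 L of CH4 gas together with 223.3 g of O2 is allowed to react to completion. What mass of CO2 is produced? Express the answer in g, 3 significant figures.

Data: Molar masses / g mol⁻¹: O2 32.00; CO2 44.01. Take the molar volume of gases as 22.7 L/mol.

n(CH4) = 66.90 / 22.7 = 2.947 mol
n(O2) = 223.3 / 32.00 = 6.978 mol
n/ν → CH4: 2.947, O2: 3.489; CH4 is limiting.
n(CO2) = (1/1) × 2.947 = 2.947 mol
mass = 2.947 × 44.01 = 129.7 g

130 g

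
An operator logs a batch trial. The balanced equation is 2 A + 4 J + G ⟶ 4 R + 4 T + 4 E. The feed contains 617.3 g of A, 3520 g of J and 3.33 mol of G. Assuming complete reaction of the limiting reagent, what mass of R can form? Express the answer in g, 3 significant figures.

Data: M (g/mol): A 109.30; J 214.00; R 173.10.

n(A) = 617.3 / 109.30 = 5.648 mol
n(J) = 3520 / 214.00 = 16.45 mol
n(G) = 3.330 mol
n/ν → A: 2.824, J: 4.113, G: 3.330; A is limiting.
n(R) = (4/2) × 5.648 = 11.30 mol
mass = 11.30 × 173.10 = 1956 g

1960 g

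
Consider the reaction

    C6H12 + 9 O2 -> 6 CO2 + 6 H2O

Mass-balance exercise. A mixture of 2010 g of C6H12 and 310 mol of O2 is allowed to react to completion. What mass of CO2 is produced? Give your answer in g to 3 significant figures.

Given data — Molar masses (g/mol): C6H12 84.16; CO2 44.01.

n(C6H12) = 2010 / 84.16 = 23.88 mol
n(O2) = 310.0 mol
n/ν → C6H12: 23.88, O2: 34.44; C6H12 is limiting.
n(CO2) = (6/1) × 23.88 = 143.3 mol
mass = 143.3 × 44.01 = 6307 g

6310 g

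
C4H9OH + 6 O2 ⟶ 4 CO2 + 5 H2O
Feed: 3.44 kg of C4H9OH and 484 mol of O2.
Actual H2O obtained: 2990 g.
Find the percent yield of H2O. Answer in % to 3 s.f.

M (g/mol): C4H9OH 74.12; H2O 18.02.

71.5 %

n(C4H9OH) = 3.440×1000 / 74.12 = 46.41 mol
n(O2) = 484.0 mol
n/ν → C4H9OH: 46.41, O2: 80.67; C4H9OH is limiting.
theoretical n(H2O) = (5/1) × 46.41 = 232.1 mol → 4182 g
% yield = 2990 / 4182 × 100 = 71.50 %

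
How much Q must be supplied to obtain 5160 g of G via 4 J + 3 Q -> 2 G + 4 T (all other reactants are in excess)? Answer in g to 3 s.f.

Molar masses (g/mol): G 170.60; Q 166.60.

n(G) = 5160 / 170.60 = 30.25 mol
n(Q) = (3/2) × 30.25 = 45.38 mol
mass = 45.38 × 166.60 = 7560 g

7560 g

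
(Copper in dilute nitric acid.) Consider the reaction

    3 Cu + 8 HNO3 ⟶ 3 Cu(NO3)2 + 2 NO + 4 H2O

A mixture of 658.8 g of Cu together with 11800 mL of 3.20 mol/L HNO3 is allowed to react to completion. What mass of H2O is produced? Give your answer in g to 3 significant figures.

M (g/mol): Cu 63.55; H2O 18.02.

249 g

n(Cu) = 658.8 / 63.55 = 10.37 mol
n(HNO3) = 3.20 × 11800/1000 = 37.76 mol
n/ν for Cu = 10.37/3 = 3.457
n/ν for HNO3 = 37.76/8 = 4.720
Smallest n/ν is Cu → limiting reagent.
n(H2O) = (4/3) × 10.37 = 13.83 mol
mass = 13.83 × 18.02 = 249.2 g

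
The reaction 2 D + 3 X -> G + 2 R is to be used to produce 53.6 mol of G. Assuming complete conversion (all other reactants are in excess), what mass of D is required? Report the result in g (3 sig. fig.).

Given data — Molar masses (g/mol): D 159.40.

17100 g

n(G) = 53.60 mol
n(D) = (2/1) × 53.60 = 107.2 mol
mass = 107.2 × 159.40 = 17090 g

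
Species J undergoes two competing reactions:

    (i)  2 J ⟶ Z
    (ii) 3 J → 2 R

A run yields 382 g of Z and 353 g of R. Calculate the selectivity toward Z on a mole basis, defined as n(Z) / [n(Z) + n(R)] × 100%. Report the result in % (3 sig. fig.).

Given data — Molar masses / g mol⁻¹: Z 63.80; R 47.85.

44.8 %

n(Z) = 382 / 63.80 = 5.987 mol
n(R) = 353 / 47.85 = 7.377 mol
selectivity = 5.987/(5.987+7.377) × 100 = 44.80 %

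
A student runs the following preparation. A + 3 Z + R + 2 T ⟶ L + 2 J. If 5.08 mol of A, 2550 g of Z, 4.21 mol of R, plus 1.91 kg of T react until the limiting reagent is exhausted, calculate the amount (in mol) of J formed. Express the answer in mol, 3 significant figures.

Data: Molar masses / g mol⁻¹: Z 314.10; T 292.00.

n(A) = 5.080 mol
n(Z) = 2550 / 314.10 = 8.118 mol
n(R) = 4.210 mol
n(T) = 1.910×1000 / 292.00 = 6.541 mol
n/ν for A = 5.080/1 = 5.080
n/ν for Z = 8.118/3 = 2.706
n/ν for R = 4.210/1 = 4.210
n/ν for T = 6.541/2 = 3.271
Smallest n/ν is Z → limiting reagent.
n(J) = (2/3) × 8.118 = 5.412 mol

5.41 mol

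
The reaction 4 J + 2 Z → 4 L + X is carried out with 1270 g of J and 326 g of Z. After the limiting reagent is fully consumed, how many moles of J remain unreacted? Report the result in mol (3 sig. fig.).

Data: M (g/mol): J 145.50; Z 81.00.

0.679 mol

n(J) = 1270 / 145.50 = 8.729 mol
n(Z) = 326.0 / 81.00 = 4.025 mol
n/ν for J = 8.729/4 = 2.182
n/ν for Z = 4.025/2 = 2.013
Smallest n/ν is Z → limiting reagent.
J consumed = (4/2) × 4.025 = 8.050 mol
J remaining = 8.729 − 8.050 = 0.6790 mol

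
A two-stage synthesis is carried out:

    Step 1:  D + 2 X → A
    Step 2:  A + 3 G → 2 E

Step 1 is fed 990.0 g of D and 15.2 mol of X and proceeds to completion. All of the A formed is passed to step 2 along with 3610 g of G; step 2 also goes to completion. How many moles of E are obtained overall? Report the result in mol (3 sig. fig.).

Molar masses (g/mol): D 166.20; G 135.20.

Step 1:
n(D) = 990.0 / 166.20 = 5.957 mol
n(X) = 15.20 mol
n/ν for D = 5.957/1 = 5.957
n/ν for X = 15.20/2 = 7.600
Smallest n/ν is D → limiting reagent.
n(A) produced = (1/1) × 5.957 = 5.957 mol
Step 2:
n(A) available = 5.957 mol
n(G) = 3610 / 135.20 = 26.70 mol
n/ν for A = 5.957/1 = 5.957
n/ν for G = 26.70/3 = 8.900
Smallest n/ν is A → limiting reagent.
n(E) = (2/1) × 5.957 = 11.91 mol

11.9 mol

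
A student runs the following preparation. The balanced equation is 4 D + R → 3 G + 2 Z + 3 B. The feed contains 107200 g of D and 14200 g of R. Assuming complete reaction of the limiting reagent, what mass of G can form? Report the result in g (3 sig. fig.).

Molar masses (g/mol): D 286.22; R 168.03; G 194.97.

n(D) = 107200 / 286.22 = 374.5 mol
n(R) = 14200 / 168.03 = 84.51 mol
n/ν for D = 374.5/4 = 93.63
n/ν for R = 84.51/1 = 84.51
Smallest n/ν is R → limiting reagent.
n(G) = (3/1) × 84.51 = 253.5 mol
mass = 253.5 × 194.97 = 49420 g

49400 g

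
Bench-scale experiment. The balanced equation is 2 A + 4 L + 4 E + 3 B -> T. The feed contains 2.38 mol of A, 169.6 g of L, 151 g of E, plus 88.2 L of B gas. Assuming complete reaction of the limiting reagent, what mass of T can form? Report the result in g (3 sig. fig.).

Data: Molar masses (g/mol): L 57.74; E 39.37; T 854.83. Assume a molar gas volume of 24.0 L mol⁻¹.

n(A) = 2.380 mol
n(L) = 169.6 / 57.74 = 2.937 mol
n(E) = 151.0 / 39.37 = 3.835 mol
n(B) = 88.20 / 24.0 = 3.675 mol
n/ν → A: 1.190, L: 0.7343, E: 0.9588, B: 1.225; L is limiting.
n(T) = (1/4) × 2.937 = 0.7343 mol
mass = 0.7343 × 854.83 = 627.7 g

628 g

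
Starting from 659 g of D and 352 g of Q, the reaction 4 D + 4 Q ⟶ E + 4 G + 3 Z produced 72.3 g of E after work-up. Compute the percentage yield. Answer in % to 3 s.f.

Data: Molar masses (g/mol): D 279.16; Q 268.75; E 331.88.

n(D) = 659.0 / 279.16 = 2.361 mol
n(Q) = 352.0 / 268.75 = 1.310 mol
n/ν → D: 0.5903, Q: 0.3275; Q is limiting.
theoretical n(E) = (1/4) × 1.310 = 0.3275 mol → 108.7 g
% yield = 72.3 / 108.7 × 100 = 66.51 %

66.5 %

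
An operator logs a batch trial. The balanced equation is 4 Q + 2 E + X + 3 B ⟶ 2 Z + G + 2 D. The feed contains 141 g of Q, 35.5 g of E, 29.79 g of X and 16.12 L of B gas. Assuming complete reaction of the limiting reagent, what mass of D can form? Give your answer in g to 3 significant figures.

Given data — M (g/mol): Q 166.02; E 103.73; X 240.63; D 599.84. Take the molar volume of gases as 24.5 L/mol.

n(Q) = 141.0 / 166.02 = 0.8493 mol
n(E) = 35.50 / 103.73 = 0.3422 mol
n(X) = 29.79 / 240.63 = 0.1238 mol
n(B) = 16.12 / 24.5 = 0.6580 mol
n/ν for Q = 0.8493/4 = 0.2123
n/ν for E = 0.3422/2 = 0.1711
n/ν for X = 0.1238/1 = 0.1238
n/ν for B = 0.6580/3 = 0.2193
Smallest n/ν is X → limiting reagent.
n(D) = (2/1) × 0.1238 = 0.2476 mol
mass = 0.2476 × 599.84 = 148.5 g

149 g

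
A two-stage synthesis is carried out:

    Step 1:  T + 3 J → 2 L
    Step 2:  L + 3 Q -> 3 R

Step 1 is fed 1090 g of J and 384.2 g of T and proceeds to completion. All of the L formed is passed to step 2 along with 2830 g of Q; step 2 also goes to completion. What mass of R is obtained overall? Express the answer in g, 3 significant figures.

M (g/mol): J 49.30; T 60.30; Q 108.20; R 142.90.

3740 g

Step 1:
n(J) = 1090 / 49.30 = 22.11 mol
n(T) = 384.2 / 60.30 = 6.371 mol
n/ν for J = 22.11/3 = 7.370
n/ν for T = 6.371/1 = 6.371
Smallest n/ν is T → limiting reagent.
n(L) produced = (2/1) × 6.371 = 12.74 mol
Step 2:
n(L) available = 12.74 mol
n(Q) = 2830 / 108.20 = 26.16 mol
n/ν for L = 12.74/1 = 12.74
n/ν for Q = 26.16/3 = 8.720
Smallest n/ν is Q → limiting reagent.
n(R) = (3/3) × 26.16 = 26.16 mol
mass = 26.16 × 142.90 = 3738 g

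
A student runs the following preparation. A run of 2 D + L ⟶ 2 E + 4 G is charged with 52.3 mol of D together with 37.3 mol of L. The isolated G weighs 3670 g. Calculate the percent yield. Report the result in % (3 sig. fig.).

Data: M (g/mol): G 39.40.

n(D) = 52.30 mol
n(L) = 37.30 mol
n/ν for D = 52.30/2 = 26.15
n/ν for L = 37.30/1 = 37.30
Smallest n/ν is D → limiting reagent.
theoretical n(G) = (4/2) × 52.30 = 104.6 mol → 4121 g
% yield = 3670 / 4121 × 100 = 89.06 %

89.1 %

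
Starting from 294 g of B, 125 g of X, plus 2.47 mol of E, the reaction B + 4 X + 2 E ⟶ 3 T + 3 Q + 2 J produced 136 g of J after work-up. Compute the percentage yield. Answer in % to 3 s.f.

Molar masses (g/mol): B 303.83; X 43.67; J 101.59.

n(B) = 294.0 / 303.83 = 0.9676 mol
n(X) = 125.0 / 43.67 = 2.862 mol
n(E) = 2.470 mol
n/ν for B = 0.9676/1 = 0.9676
n/ν for X = 2.862/4 = 0.7155
n/ν for E = 2.470/2 = 1.235
Smallest n/ν is X → limiting reagent.
theoretical n(J) = (2/4) × 2.862 = 1.431 mol → 145.4 g
% yield = 136 / 145.4 × 100 = 93.54 %

93.5 %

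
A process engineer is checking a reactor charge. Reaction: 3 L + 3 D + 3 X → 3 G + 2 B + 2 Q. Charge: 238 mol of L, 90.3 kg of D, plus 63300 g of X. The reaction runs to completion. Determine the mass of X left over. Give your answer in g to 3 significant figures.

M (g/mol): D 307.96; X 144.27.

29000 g

n(L) = 238.0 mol
n(D) = 90.30×1000 / 307.96 = 293.2 mol
n(X) = 63300 / 144.27 = 438.8 mol
n/ν for L = 238.0/3 = 79.33
n/ν for D = 293.2/3 = 97.73
n/ν for X = 438.8/3 = 146.3
Smallest n/ν is L → limiting reagent.
X consumed = (3/3) × 238.0 = 238.0 mol
X remaining = 438.8 − 238.0 = 200.8 mol
mass = 200.8 × 144.27 = 28970 g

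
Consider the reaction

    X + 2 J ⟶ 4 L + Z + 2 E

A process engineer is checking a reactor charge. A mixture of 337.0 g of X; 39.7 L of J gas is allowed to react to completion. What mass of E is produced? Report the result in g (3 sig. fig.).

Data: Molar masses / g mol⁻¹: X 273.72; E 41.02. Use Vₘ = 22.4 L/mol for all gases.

n(X) = 337.0 / 273.72 = 1.231 mol
n(J) = 39.70 / 22.4 = 1.772 mol
n/ν for X = 1.231/1 = 1.231
n/ν for J = 1.772/2 = 0.8860
Smallest n/ν is J → limiting reagent.
n(E) = (2/2) × 1.772 = 1.772 mol
mass = 1.772 × 41.02 = 72.69 g

72.7 g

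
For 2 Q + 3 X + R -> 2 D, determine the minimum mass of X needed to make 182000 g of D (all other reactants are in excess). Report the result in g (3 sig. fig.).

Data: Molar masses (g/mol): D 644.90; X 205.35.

n(D) = 182000 / 644.90 = 282.2 mol
n(X) = (3/2) × 282.2 = 423.3 mol
mass = 423.3 × 205.35 = 86920 g

86900 g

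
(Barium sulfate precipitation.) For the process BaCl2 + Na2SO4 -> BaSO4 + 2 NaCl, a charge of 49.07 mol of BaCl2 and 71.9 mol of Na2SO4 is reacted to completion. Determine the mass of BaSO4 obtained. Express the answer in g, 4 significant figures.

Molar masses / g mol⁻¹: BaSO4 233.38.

11450 g

n(BaCl2) = 49.07 mol
n(Na2SO4) = 71.90 mol
n/ν for BaCl2 = 49.07/1 = 49.07
n/ν for Na2SO4 = 71.90/1 = 71.90
Smallest n/ν is BaCl2 → limiting reagent.
n(BaSO4) = (1/1) × 49.07 = 49.07 mol
mass = 49.07 × 233.38 = 11450 g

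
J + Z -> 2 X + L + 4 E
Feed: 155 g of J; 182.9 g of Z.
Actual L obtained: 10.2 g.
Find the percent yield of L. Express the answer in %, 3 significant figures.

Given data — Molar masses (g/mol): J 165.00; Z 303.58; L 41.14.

41.2 %

n(J) = 155.0 / 165.00 = 0.9394 mol
n(Z) = 182.9 / 303.58 = 0.6025 mol
n/ν → J: 0.9394, Z: 0.6025; Z is limiting.
theoretical n(L) = (1/1) × 0.6025 = 0.6025 mol → 24.79 g
% yield = 10.2 / 24.79 × 100 = 41.15 %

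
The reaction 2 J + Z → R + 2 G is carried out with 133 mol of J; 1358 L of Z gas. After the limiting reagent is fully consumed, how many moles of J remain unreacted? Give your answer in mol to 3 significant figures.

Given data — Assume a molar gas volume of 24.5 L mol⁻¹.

n(J) = 133.0 mol
n(Z) = 1358 / 24.5 = 55.43 mol
n/ν for J = 133.0/2 = 66.50
n/ν for Z = 55.43/1 = 55.43
Smallest n/ν is Z → limiting reagent.
J consumed = (2/1) × 55.43 = 110.9 mol
J remaining = 133.0 − 110.9 = 22.10 mol

22.1 mol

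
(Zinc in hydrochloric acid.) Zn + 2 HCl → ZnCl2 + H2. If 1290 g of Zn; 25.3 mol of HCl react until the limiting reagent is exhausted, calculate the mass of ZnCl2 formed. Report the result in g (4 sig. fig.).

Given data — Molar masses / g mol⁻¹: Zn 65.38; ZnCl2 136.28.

n(Zn) = 1290 / 65.38 = 19.73 mol
n(HCl) = 25.30 mol
n/ν for Zn = 19.73/1 = 19.73
n/ν for HCl = 25.30/2 = 12.65
Smallest n/ν is HCl → limiting reagent.
n(ZnCl2) = (1/2) × 25.30 = 12.65 mol
mass = 12.65 × 136.28 = 1724 g

1724 g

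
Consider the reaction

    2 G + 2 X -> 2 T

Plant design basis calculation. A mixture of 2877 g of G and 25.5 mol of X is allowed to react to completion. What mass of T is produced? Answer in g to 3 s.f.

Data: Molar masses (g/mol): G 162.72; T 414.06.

7320 g

n(G) = 2877 / 162.72 = 17.68 mol
n(X) = 25.50 mol
n/ν → G: 8.840, X: 12.75; G is limiting.
n(T) = (2/2) × 17.68 = 17.68 mol
mass = 17.68 × 414.06 = 7321 g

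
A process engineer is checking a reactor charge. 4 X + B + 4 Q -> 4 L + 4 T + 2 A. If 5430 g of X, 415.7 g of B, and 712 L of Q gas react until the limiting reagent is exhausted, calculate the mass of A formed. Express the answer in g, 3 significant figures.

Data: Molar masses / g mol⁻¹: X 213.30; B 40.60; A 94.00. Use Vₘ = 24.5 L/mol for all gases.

1200 g

n(X) = 5430 / 213.30 = 25.46 mol
n(B) = 415.7 / 40.60 = 10.24 mol
n(Q) = 712.0 / 24.5 = 29.06 mol
n/ν for X = 25.46/4 = 6.365
n/ν for B = 10.24/1 = 10.24
n/ν for Q = 29.06/4 = 7.265
Smallest n/ν is X → limiting reagent.
n(A) = (2/4) × 25.46 = 12.73 mol
mass = 12.73 × 94.00 = 1197 g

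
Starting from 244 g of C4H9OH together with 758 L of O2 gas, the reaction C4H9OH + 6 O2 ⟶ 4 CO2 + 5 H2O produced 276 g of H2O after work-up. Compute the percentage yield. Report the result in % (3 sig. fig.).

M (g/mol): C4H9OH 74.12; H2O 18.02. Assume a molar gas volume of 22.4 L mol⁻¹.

93.1 %

n(C4H9OH) = 244.0 / 74.12 = 3.292 mol
n(O2) = 758.0 / 22.4 = 33.84 mol
n/ν for C4H9OH = 3.292/1 = 3.292
n/ν for O2 = 33.84/6 = 5.640
Smallest n/ν is C4H9OH → limiting reagent.
theoretical n(H2O) = (5/1) × 3.292 = 16.46 mol → 296.6 g
% yield = 276 / 296.6 × 100 = 93.05 %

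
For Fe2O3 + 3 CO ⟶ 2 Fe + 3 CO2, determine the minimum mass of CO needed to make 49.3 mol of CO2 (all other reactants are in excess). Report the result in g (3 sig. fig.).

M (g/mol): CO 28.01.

1380 g

n(CO2) = 49.30 mol
n(CO) = (3/3) × 49.30 = 49.30 mol
mass = 49.30 × 28.01 = 1381 g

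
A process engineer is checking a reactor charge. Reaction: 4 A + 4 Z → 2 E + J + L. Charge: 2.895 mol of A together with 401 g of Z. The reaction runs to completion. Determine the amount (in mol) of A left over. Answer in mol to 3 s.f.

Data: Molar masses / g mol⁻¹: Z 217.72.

n(A) = 2.895 mol
n(Z) = 401.0 / 217.72 = 1.842 mol
n/ν for A = 2.895/4 = 0.7238
n/ν for Z = 1.842/4 = 0.4605
Smallest n/ν is Z → limiting reagent.
A consumed = (4/4) × 1.842 = 1.842 mol
A remaining = 2.895 − 1.842 = 1.053 mol

1.05 mol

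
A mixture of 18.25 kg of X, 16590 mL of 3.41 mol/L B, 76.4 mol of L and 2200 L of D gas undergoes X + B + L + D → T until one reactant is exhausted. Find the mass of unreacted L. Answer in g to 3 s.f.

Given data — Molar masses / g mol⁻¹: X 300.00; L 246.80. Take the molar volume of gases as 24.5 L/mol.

4890 g

n(X) = 18.25×1000 / 300.00 = 60.83 mol
n(B) = 3.41 × 16590/1000 = 56.57 mol
n(L) = 76.40 mol
n(D) = 2200 / 24.5 = 89.80 mol
n/ν for X = 60.83/1 = 60.83
n/ν for B = 56.57/1 = 56.57
n/ν for L = 76.40/1 = 76.40
n/ν for D = 89.80/1 = 89.80
Smallest n/ν is B → limiting reagent.
L consumed = (1/1) × 56.57 = 56.57 mol
L remaining = 76.40 − 56.57 = 19.83 mol
mass = 19.83 × 246.80 = 4894 g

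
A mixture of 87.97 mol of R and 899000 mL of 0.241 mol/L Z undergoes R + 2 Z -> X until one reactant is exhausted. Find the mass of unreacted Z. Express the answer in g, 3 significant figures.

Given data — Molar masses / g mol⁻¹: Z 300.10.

n(R) = 87.97 mol
n(Z) = 0.241 × 899000/1000 = 216.7 mol
n/ν → R: 87.97, Z: 108.4; R is limiting.
Z consumed = (2/1) × 87.97 = 175.9 mol
Z remaining = 216.7 − 175.9 = 40.80 mol
mass = 40.80 × 300.10 = 12240 g

12200 g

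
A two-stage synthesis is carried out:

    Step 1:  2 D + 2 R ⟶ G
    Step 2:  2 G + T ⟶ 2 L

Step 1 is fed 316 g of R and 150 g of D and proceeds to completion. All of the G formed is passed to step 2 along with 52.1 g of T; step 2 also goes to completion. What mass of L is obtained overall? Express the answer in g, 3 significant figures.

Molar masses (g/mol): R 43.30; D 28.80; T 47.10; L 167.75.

Step 1:
n(R) = 316.0 / 43.30 = 7.298 mol
n(D) = 150.0 / 28.80 = 5.208 mol
n/ν → R: 3.649, D: 2.604; D is limiting.
n(G) produced = (1/2) × 5.208 = 2.604 mol
Step 2:
n(G) available = 2.604 mol
n(T) = 52.10 / 47.10 = 1.106 mol
n/ν → G: 1.302, T: 1.106; T is limiting.
n(L) = (2/1) × 1.106 = 2.212 mol
mass = 2.212 × 167.75 = 371.1 g

371 g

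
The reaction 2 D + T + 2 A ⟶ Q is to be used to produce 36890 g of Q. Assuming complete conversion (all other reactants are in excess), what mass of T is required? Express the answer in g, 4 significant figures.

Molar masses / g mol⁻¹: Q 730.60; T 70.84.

n(Q) = 36890 / 730.60 = 50.49 mol
n(T) = (1/1) × 50.49 = 50.49 mol
mass = 50.49 × 70.84 = 3577 g

3577 g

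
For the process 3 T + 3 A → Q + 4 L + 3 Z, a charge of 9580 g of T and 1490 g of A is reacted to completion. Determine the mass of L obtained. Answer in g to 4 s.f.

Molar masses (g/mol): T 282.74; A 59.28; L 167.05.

5598 g

n(T) = 9580 / 282.74 = 33.88 mol
n(A) = 1490 / 59.28 = 25.13 mol
n/ν for T = 33.88/3 = 11.29
n/ν for A = 25.13/3 = 8.377
Smallest n/ν is A → limiting reagent.
n(L) = (4/3) × 25.13 = 33.51 mol
mass = 33.51 × 167.05 = 5598 g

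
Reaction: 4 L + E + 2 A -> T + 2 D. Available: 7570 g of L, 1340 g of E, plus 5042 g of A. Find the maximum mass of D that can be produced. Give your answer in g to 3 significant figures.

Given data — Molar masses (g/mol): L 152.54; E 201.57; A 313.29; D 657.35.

8740 g

n(L) = 7570 / 152.54 = 49.63 mol
n(E) = 1340 / 201.57 = 6.648 mol
n(A) = 5042 / 313.29 = 16.09 mol
n/ν for L = 49.63/4 = 12.41
n/ν for E = 6.648/1 = 6.648
n/ν for A = 16.09/2 = 8.045
Smallest n/ν is E → limiting reagent.
n(D) = (2/1) × 6.648 = 13.30 mol
mass = 13.30 × 657.35 = 8743 g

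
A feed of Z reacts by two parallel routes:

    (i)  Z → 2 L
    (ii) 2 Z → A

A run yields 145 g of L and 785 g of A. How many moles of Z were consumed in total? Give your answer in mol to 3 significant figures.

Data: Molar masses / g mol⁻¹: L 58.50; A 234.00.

7.95 mol

n(L) = 145 / 58.50 = 2.479 mol
n(A) = 785 / 234.00 = 3.355 mol
n(Z) via (i) = (1/2)×2.479 = 1.240 mol
n(Z) via (ii) = (2/1)×3.355 = 6.710 mol
total n(Z) = 1.240 + 6.710 = 7.950 mol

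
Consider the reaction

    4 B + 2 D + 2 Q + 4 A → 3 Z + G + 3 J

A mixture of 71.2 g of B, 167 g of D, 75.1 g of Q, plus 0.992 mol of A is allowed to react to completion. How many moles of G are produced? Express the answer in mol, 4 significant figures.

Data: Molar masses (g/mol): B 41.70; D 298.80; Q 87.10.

n(B) = 71.20 / 41.70 = 1.707 mol
n(D) = 167.0 / 298.80 = 0.5589 mol
n(Q) = 75.10 / 87.10 = 0.8622 mol
n(A) = 0.9920 mol
n/ν for B = 1.707/4 = 0.4268
n/ν for D = 0.5589/2 = 0.2795
n/ν for Q = 0.8622/2 = 0.4311
n/ν for A = 0.9920/4 = 0.2480
Smallest n/ν is A → limiting reagent.
n(G) = (1/4) × 0.9920 = 0.2480 mol

0.2480 mol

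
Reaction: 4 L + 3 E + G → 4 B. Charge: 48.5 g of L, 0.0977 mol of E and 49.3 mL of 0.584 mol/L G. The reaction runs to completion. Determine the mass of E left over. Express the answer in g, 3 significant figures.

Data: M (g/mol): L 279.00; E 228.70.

2.59 g

n(L) = 48.50 / 279.00 = 0.1738 mol
n(E) = 0.09770 mol
n(G) = 0.584 × 49.30/1000 = 0.02879 mol
n/ν for L = 0.1738/4 = 0.04345
n/ν for E = 0.09770/3 = 0.03257
n/ν for G = 0.02879/1 = 0.02879
Smallest n/ν is G → limiting reagent.
E consumed = (3/1) × 0.02879 = 0.08637 mol
E remaining = 0.09770 − 0.08637 = 0.01133 mol
mass = 0.01133 × 228.70 = 2.591 g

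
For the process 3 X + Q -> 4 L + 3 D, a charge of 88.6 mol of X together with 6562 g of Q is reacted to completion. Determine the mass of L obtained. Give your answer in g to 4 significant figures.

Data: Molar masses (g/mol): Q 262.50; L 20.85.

2085 g

n(X) = 88.60 mol
n(Q) = 6562 / 262.50 = 25.00 mol
n/ν for X = 88.60/3 = 29.53
n/ν for Q = 25.00/1 = 25.00
Smallest n/ν is Q → limiting reagent.
n(L) = (4/1) × 25.00 = 100.0 mol
mass = 100.0 × 20.85 = 2085 g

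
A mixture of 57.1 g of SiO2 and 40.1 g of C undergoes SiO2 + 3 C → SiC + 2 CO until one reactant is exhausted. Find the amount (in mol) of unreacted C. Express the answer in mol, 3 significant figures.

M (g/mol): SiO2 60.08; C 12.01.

n(SiO2) = 57.10 / 60.08 = 0.9504 mol
n(C) = 40.10 / 12.01 = 3.339 mol
n/ν for SiO2 = 0.9504/1 = 0.9504
n/ν for C = 3.339/3 = 1.113
Smallest n/ν is SiO2 → limiting reagent.
C consumed = (3/1) × 0.9504 = 2.851 mol
C remaining = 3.339 − 2.851 = 0.4880 mol

0.488 mol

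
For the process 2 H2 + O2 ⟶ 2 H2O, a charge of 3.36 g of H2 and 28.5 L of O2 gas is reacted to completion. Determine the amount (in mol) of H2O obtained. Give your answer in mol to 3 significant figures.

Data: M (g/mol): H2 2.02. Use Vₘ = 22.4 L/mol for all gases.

n(H2) = 3.360 / 2.02 = 1.663 mol
n(O2) = 28.50 / 22.4 = 1.272 mol
n/ν → H2: 0.8315, O2: 1.272; H2 is limiting.
n(H2O) = (2/2) × 1.663 = 1.663 mol

1.66 mol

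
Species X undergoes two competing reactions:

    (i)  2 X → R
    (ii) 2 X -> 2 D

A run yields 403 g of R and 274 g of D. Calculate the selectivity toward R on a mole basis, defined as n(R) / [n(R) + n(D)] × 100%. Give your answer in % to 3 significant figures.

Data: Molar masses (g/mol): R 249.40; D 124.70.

42.4 %

n(R) = 403 / 249.40 = 1.616 mol
n(D) = 274 / 124.70 = 2.197 mol
selectivity = 1.616/(1.616+2.197) × 100 = 42.38 %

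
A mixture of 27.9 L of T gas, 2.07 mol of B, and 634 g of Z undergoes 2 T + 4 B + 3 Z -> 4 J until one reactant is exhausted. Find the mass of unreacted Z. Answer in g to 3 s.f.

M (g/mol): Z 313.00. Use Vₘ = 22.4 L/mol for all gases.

n(T) = 27.90 / 22.4 = 1.246 mol
n(B) = 2.070 mol
n(Z) = 634.0 / 313.00 = 2.026 mol
n/ν → T: 0.6230, B: 0.5175, Z: 0.6753; B is limiting.
Z consumed = (3/4) × 2.070 = 1.553 mol
Z remaining = 2.026 − 1.553 = 0.4730 mol
mass = 0.4730 × 313.00 = 148.0 g

148 g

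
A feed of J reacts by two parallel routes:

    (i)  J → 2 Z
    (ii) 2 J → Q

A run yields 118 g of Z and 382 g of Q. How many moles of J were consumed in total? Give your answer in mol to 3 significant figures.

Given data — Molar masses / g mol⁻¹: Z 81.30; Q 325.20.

3.08 mol

n(Z) = 118 / 81.30 = 1.451 mol
n(Q) = 382 / 325.20 = 1.175 mol
n(J) via (i) = (1/2)×1.451 = 0.7255 mol
n(J) via (ii) = (2/1)×1.175 = 2.350 mol
total n(J) = 0.7255 + 2.350 = 3.076 mol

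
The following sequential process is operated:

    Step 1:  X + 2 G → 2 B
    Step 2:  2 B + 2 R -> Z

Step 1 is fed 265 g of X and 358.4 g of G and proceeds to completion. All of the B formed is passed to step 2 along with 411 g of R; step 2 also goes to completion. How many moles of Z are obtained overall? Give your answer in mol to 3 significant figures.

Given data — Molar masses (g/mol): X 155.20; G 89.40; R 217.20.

0.946 mol

Step 1:
n(X) = 265.0 / 155.20 = 1.707 mol
n(G) = 358.4 / 89.40 = 4.009 mol
n/ν → X: 1.707, G: 2.005; X is limiting.
n(B) produced = (2/1) × 1.707 = 3.414 mol
Step 2:
n(B) available = 3.414 mol
n(R) = 411.0 / 217.20 = 1.892 mol
n/ν → B: 1.707, R: 0.9460; R is limiting.
n(Z) = (1/2) × 1.892 = 0.9460 mol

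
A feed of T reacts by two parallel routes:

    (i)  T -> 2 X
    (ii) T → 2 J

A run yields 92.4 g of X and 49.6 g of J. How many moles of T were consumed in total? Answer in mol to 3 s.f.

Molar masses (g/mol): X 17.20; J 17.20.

4.13 mol

n(X) = 92.4 / 17.20 = 5.372 mol
n(J) = 49.6 / 17.20 = 2.884 mol
n(T) via (i) = (1/2)×5.372 = 2.686 mol
n(T) via (ii) = (1/2)×2.884 = 1.442 mol
total n(T) = 2.686 + 1.442 = 4.128 mol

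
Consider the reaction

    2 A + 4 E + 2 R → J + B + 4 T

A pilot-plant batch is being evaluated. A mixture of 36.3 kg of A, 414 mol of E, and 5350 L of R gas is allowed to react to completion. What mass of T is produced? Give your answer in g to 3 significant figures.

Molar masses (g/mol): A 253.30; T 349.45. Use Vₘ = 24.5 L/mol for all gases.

100000 g

n(A) = 36.30×1000 / 253.30 = 143.3 mol
n(E) = 414.0 mol
n(R) = 5350 / 24.5 = 218.4 mol
n/ν for A = 143.3/2 = 71.65
n/ν for E = 414.0/4 = 103.5
n/ν for R = 218.4/2 = 109.2
Smallest n/ν is A → limiting reagent.
n(T) = (4/2) × 143.3 = 286.6 mol
mass = 286.6 × 349.45 = 100200 g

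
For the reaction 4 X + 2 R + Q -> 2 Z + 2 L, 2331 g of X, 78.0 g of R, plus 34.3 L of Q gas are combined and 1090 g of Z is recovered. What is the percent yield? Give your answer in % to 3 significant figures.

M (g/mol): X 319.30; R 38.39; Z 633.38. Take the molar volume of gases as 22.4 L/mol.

84.7 %

n(X) = 2331 / 319.30 = 7.300 mol
n(R) = 78.00 / 38.39 = 2.032 mol
n(Q) = 34.30 / 22.4 = 1.531 mol
n/ν for X = 7.300/4 = 1.825
n/ν for R = 2.032/2 = 1.016
n/ν for Q = 1.531/1 = 1.531
Smallest n/ν is R → limiting reagent.
theoretical n(Z) = (2/2) × 2.032 = 2.032 mol → 1287 g
% yield = 1090 / 1287 × 100 = 84.69 %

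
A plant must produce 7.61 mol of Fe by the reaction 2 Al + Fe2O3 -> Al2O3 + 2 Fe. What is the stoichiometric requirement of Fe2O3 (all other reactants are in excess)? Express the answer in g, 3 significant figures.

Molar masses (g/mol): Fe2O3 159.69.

n(Fe) = 7.610 mol
n(Fe2O3) = (1/2) × 7.610 = 3.805 mol
mass = 3.805 × 159.69 = 607.6 g

608 g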